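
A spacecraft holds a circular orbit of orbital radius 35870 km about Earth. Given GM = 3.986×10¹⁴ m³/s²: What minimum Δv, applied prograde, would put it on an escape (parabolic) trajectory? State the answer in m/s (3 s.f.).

Δv ≈ 1380 m/s

r = 35870 km = 3.587×10⁷ m.
Circular speed v_c = √(μ/r) = 3334 m/s.
Escape speed v_esc = √(2μ/r) = √2 × v_c = 4714 m/s.
Δv = v_esc − v_c = 1381 m/s.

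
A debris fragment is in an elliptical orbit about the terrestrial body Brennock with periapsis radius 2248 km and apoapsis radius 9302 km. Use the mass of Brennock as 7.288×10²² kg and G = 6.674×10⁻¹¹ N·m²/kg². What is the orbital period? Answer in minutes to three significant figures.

T ≈ 659 minutes

μ = GM = 6.674×10⁻¹¹ × 7.288×10²² = 4.864×10¹² m³/s².
Semi-major axis a = (r_p + r_a)/2 = (2248.0 + 9302.0)/2 = 5775.0 km = 5.775×10⁶ m.
By Kepler's third law T = 2π√(a³/μ) = 2π × 6.293×10³ = 3.954×10⁴ s.
= 659.0 minutes.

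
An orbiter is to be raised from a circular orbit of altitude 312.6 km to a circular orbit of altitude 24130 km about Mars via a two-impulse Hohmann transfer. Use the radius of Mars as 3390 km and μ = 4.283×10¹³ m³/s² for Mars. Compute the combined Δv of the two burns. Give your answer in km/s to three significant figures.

r₁ = 3390 + 312.6 = 3702.6 km = 3.7026×10⁶ m.
r₂ = 3390 + 24130 = 27520 km = 2.7520×10⁷ m.
Transfer ellipse a_t = (r₁ + r₂)/2 = 1.561×10⁷ m.
At r₁: circular v_c1 = √(μ/r₁) = 3401 m/s; transfer-periapsis v_p = √[μ(2/r₁ − 1/a_t)] = 4516 m/s.
Δv₁ = v_p − v_c1 = 1115 m/s.
At r₂: circular v_c2 = √(μ/r₂) = 1248 m/s; transfer-apoapsis v_a = √[μ(2/r₂ − 1/a_t)] = 607.6 m/s.
Δv₂ = v_c2 − v_a = 640.0 m/s.
Total Δv = Δv₁ + Δv₂ = 1755 m/s = 1.755 km/s.

Δv_total ≈ 1.75 km/s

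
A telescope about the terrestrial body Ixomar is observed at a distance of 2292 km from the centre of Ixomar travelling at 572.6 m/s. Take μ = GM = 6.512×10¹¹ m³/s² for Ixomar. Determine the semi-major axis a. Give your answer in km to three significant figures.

a ≈ 2710 km

r = 2.292×10⁶ m.
Specific orbital energy ε = v²/2 − μ/r = (572.6)²/2 − 6.512×10¹¹/2.292×10⁶ = -1.202×10⁵ J/kg.
Since ε = −μ/(2a), a = −μ/(2ε) = 2.709×10⁶ m = 2709.2 km.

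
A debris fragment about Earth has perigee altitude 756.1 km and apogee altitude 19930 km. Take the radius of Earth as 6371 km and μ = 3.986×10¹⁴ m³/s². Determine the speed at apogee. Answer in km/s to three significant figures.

v ≈ 2.54 km/s

r_p = 6371 + 756.1 = 7127.1 km = 7.1271×10⁶ m.
r_a = 6371 + 19930 = 26301 km = 2.6301×10⁷ m.
Semi-major axis a = (r_p + r_a)/2 = 16714 km = 1.671×10⁷ m.
Vis-viva: v² = μ(2/r − 1/a) = 3.986×10¹⁴ × (7.604×10⁻⁸ − 5.983×10⁻⁸) = 6.462×10⁶ m²/s².
v = 2542 m/s = 2.542 km/s.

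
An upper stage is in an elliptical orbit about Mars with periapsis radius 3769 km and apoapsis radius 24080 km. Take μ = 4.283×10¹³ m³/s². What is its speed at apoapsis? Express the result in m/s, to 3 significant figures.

Semi-major axis a = (r_p + r_a)/2 = 13924 km = 1.392×10⁷ m.
Vis-viva: v² = μ(2/r − 1/a) = 4.283×10¹³ × (8.306×10⁻⁸ − 7.182×10⁻⁸) = 4.814×10⁵ m²/s².
v = 693.9 m/s.

v ≈ 694 m/s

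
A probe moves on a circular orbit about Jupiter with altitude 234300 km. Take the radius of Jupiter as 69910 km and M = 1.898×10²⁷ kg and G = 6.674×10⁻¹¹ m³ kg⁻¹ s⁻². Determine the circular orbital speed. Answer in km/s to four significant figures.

μ = GM = 6.674×10⁻¹¹ × 1.898×10²⁷ = 1.267×10¹⁷ m³/s².
r = 69910 + 234300 = 304210 km = 3.0421×10⁸ m.
For a circular orbit v = √(μ/r) = √(1.267×10¹⁷ / 3.042×10⁸) = √(4.164×10⁸) = 20410 m/s.
That is 20.41 km/s.

v ≈ 20.41 km/s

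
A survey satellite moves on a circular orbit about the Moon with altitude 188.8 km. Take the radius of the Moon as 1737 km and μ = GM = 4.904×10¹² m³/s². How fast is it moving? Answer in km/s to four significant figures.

r = 1737 + 188.8 = 1925.8 km = 1.9258×10⁶ m.
For a circular orbit v = √(μ/r) = √(4.904×10¹² / 1.926×10⁶) = √(2.546×10⁶) = 1596 m/s.
That is 1.596 km/s.

v ≈ 1.596 km/s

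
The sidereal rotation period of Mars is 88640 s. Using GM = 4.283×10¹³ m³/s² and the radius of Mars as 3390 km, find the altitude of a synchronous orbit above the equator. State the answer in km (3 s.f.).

h_sync ≈ 17000 km

A synchronous orbit has period T, so by Kepler's third law a = (μT²/4π²)^(1/3).
μT²/4π² = 4.283×10¹³ × (8.864×10⁴)² / 39.48 = 8.524×10²¹ m³.
a = 2.043×10⁷ m = 20428 km.
Altitude h = a − R = 20428 − 3390 = 17038 km.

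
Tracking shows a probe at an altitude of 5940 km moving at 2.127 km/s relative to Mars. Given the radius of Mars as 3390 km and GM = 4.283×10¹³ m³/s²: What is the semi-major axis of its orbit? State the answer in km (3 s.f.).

r = 3390 + 5940 = 9330.0 km = 9.330×10⁶ m.
Specific orbital energy ε = v²/2 − μ/r = (2127)²/2 − 4.283×10¹³/9.330×10⁶ = -2.329×10⁶ J/kg.
Since ε = −μ/(2a), a = −μ/(2ε) = 9.197×10⁶ m = 9196.9 km.

a ≈ 9200 km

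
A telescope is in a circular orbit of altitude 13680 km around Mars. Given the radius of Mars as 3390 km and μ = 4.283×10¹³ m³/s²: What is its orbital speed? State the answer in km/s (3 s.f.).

v ≈ 1.58 km/s

r = 3390 + 13680 = 17070 km = 1.7070×10⁷ m.
For a circular orbit v = √(μ/r) = √(4.283×10¹³ / 1.707×10⁷) = √(2.509×10⁶) = 1584 m/s.
That is 1.584 km/s.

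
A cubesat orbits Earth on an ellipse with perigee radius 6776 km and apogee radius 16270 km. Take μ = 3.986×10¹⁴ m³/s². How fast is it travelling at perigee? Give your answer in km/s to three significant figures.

Semi-major axis a = (r_p + r_a)/2 = 11523 km = 1.152×10⁷ m.
Vis-viva: v² = μ(2/r − 1/a) = 3.986×10¹⁴ × (2.952×10⁻⁷ − 8.678×10⁻⁸) = 8.306×10⁷ m²/s².
v = 9114 m/s = 9.114 km/s.

v ≈ 9.11 km/s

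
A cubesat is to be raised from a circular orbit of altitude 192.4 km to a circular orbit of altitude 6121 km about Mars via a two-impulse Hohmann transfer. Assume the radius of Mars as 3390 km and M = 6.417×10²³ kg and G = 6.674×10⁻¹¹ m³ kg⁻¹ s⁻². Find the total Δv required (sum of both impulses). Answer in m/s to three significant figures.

Δv_total ≈ 1260 m/s

μ = GM = 6.674×10⁻¹¹ × 6.417×10²³ = 4.283×10¹³ m³/s².
r₁ = 3390 + 192.4 = 3582.4 km = 3.5824×10⁶ m.
r₂ = 3390 + 6121 = 9511.0 km = 9.5110×10⁶ m.
Transfer ellipse a_t = (r₁ + r₂)/2 = 6.547×10⁶ m.
At r₁: circular v_c1 = √(μ/r₁) = 3458 m/s; transfer-periapsis v_p = √[μ(2/r₁ − 1/a_t)] = 4167 m/s.
Δv₁ = v_p − v_c1 = 709.9 m/s.
At r₂: circular v_c2 = √(μ/r₂) = 2122 m/s; transfer-apoapsis v_a = √[μ(2/r₂ − 1/a_t)] = 1570 m/s.
Δv₂ = v_c2 − v_a = 552.3 m/s.
Total Δv = Δv₁ + Δv₂ = 1262 m/s.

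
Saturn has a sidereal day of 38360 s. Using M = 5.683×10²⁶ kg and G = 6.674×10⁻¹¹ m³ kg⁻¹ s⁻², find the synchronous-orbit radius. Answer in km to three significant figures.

r_sync ≈ 1.12×10⁵ km

μ = GM = 6.674×10⁻¹¹ × 5.683×10²⁶ = 3.793×10¹⁶ m³/s².
A synchronous orbit has period T, so by Kepler's third law a = (μT²/4π²)^(1/3).
μT²/4π² = 3.793×10¹⁶ × (3.836×10⁴)² / 39.48 = 1.414×10²⁴ m³.
a = 1.122×10⁸ m = 1.1223×10⁵ km.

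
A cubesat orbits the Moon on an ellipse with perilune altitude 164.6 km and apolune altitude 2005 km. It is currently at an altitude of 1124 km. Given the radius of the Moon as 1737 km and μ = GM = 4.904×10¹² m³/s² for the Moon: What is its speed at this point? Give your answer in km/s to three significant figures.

v ≈ 1.30 km/s

r_p = 1737 + 164.6 = 1901.6 km = 1.9016×10⁶ m.
r_a = 1737 + 2005 = 3742.0 km = 3.7420×10⁶ m.
r = 1737 + 1124 = 2861.0 km = 2.861×10⁶ m.
Semi-major axis a = (r_p + r_a)/2 = 2821.8 km = 2.822×10⁶ m.
Vis-viva: v² = μ(2/r − 1/a) = 4.904×10¹² × (6.991×10⁻⁷ − 3.544×10⁻⁷) = 1.690×10⁶ m²/s².
v = 1300 m/s = 1.300 km/s.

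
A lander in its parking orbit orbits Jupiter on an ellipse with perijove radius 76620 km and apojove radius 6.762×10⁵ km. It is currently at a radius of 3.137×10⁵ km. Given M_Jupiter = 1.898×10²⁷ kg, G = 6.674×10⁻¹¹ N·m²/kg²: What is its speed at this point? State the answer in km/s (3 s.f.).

μ = GM = 6.674×10⁻¹¹ × 1.898×10²⁷ = 1.267×10¹⁷ m³/s².
Semi-major axis a = (r_p + r_a)/2 = 3.7641×10⁵ km = 3.764×10⁸ m.
Vis-viva: v² = μ(2/r − 1/a) = 1.267×10¹⁷ × (6.376×10⁻⁹ − 2.657×10⁻⁹) = 4.711×10⁸ m²/s².
v = 21700 m/s = 21.70 km/s.

v ≈ 21.7 km/s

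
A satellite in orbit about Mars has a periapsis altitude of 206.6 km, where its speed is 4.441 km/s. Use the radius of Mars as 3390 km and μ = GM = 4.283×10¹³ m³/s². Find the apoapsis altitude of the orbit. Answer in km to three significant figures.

r_p = 3390 + 206.6 = 3596.6 km = 3.597×10⁶ m.
Specific energy ε = v²/2 − μ/r = -2.047×10⁶ J/kg, so a = −μ/(2ε) = 1.046×10⁷ m.
The apsides satisfy r_p + r_a = 2a, so the apoapsis radius is 2a − r_p = 1.732×10⁷ m = 17324 km.
Apoapsis altitude = 17324 − 3390 = 13934 km.

apoapsis altitude ≈ 13900 km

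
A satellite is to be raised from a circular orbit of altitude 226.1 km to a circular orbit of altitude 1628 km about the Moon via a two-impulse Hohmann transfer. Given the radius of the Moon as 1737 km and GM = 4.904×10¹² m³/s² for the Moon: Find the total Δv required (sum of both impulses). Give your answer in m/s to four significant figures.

r₁ = 1737 + 226.1 = 1963.1 km = 1.9631×10⁶ m.
r₂ = 1737 + 1628 = 3365.0 km = 3.3650×10⁶ m.
Transfer ellipse a_t = (r₁ + r₂)/2 = 2.664×10⁶ m.
At r₁: circular v_c1 = √(μ/r₁) = 1581 m/s; transfer-perilune v_p = √[μ(2/r₁ − 1/a_t)] = 1776 m/s.
Δv₁ = v_p − v_c1 = 195.8 m/s.
At r₂: circular v_c2 = √(μ/r₂) = 1207 m/s; transfer-apolune v_a = √[μ(2/r₂ − 1/a_t)] = 1036 m/s.
Δv₂ = v_c2 − v_a = 170.9 m/s.
Total Δv = Δv₁ + Δv₂ = 366.7 m/s.

Δv_total ≈ 366.7 m/s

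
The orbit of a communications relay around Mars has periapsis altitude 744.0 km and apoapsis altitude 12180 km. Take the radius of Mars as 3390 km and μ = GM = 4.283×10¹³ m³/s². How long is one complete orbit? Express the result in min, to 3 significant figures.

r_p = 3390 + 744.0 = 4134.0 km = 4.1340×10⁶ m.
r_a = 3390 + 12180 = 15570 km = 1.5570×10⁷ m.
Semi-major axis a = (r_p + r_a)/2 = (4134.0 + 15570)/2 = 9852.0 km = 9.852×10⁶ m.
By Kepler's third law T = 2π√(a³/μ) = 2π × 4.725×10³ = 2.969×10⁴ s.
= 494.8 min.

T ≈ 495 min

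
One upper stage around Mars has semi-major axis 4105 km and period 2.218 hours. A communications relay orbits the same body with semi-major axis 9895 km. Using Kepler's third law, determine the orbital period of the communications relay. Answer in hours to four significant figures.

Kepler's third law: T² ∝ a³, so T₂ = T₁ (a₂/a₁)^(3/2).
a₂/a₁ = 2.410, (a₂/a₁)^(3/2) = 3.742.
T₂ = 2.218 × 3.742 = 8.301 hours.

T₂ ≈ 8.301 hours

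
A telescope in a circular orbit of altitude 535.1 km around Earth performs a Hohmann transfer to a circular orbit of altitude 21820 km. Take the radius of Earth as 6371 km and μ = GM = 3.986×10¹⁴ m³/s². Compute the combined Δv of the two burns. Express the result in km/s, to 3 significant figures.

r₁ = 6371 + 535.1 = 6906.1 km = 6.9061×10⁶ m.
r₂ = 6371 + 21820 = 28191 km = 2.8191×10⁷ m.
Transfer ellipse a_t = (r₁ + r₂)/2 = 1.755×10⁷ m.
At r₁: circular v_c1 = √(μ/r₁) = 7597 m/s; transfer-perigee v_p = √[μ(2/r₁ − 1/a_t)] = 9629 m/s.
Δv₁ = v_p − v_c1 = 2032 m/s.
At r₂: circular v_c2 = √(μ/r₂) = 3760 m/s; transfer-apogee v_a = √[μ(2/r₂ − 1/a_t)] = 2359 m/s.
Δv₂ = v_c2 − v_a = 1401 m/s.
Total Δv = Δv₁ + Δv₂ = 3433 m/s = 3.433 km/s.

Δv_total ≈ 3.43 km/s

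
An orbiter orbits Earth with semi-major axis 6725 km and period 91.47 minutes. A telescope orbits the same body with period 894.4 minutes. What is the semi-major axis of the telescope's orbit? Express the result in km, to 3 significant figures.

a₂ ≈ 30800 km

Kepler's third law: a³ ∝ T², so a₂ = a₁ (T₂/T₁)^(2/3).
T₂/T₁ = 9.778, (T₂/T₁)^(2/3) = 4.573.
a₂ = 6725 × 4.573 = 30750 km.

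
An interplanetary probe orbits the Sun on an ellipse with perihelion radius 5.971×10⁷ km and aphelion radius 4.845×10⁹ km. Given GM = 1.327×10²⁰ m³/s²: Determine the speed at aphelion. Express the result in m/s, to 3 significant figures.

v ≈ 817 m/s

Semi-major axis a = (r_p + r_a)/2 = 2.4524×10⁹ km = 2.452×10¹² m.
Vis-viva: v² = μ(2/r − 1/a) = 1.327×10²⁰ × (4.128×10⁻¹³ − 4.078×10⁻¹³) = 6.669×10⁵ m²/s².
v = 816.6 m/s.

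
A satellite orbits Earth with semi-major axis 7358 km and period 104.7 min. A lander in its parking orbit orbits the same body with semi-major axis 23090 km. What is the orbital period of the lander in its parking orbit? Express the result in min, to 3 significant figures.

Kepler's third law: T² ∝ a³, so T₂ = T₁ (a₂/a₁)^(3/2).
a₂/a₁ = 3.138, (a₂/a₁)^(3/2) = 5.559.
T₂ = 104.7 × 5.559 = 582.0 min.

T₂ ≈ 582 min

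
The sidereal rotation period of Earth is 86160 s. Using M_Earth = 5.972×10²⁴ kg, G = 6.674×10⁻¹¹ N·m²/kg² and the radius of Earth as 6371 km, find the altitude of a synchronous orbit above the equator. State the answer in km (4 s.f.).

μ = GM = 6.674×10⁻¹¹ × 5.972×10²⁴ = 3.986×10¹⁴ m³/s².
A synchronous orbit has period T, so by Kepler's third law a = (μT²/4π²)^(1/3).
μT²/4π² = 3.986×10¹⁴ × (8.616×10⁴)² / 39.48 = 7.495×10²² m³.
a = 4.216×10⁷ m = 42162 km.
Altitude h = a − R = 42162 − 6371 = 35791 km.

h_sync ≈ 35790 km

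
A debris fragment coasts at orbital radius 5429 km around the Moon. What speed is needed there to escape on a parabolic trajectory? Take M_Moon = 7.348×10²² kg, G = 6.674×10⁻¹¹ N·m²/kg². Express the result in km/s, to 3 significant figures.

v_esc ≈ 1.34 km/s

μ = GM = 6.674×10⁻¹¹ × 7.348×10²² = 4.904×10¹² m³/s².
r = 5429 km = 5.429×10⁶ m.
Escape speed v_esc = √(2μ/r) = √(2 × 4.904×10¹² / 5.429×10⁶) = √(1.807×10⁶) = 1344 m/s.
= 1.344 km/s.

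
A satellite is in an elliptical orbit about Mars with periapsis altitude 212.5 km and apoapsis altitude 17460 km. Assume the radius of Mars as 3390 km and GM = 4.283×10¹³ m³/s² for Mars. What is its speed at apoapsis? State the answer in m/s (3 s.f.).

v ≈ 778 m/s

r_p = 3390 + 212.5 = 3602.5 km = 3.6025×10⁶ m.
r_a = 3390 + 17460 = 20850 km = 2.0850×10⁷ m.
Semi-major axis a = (r_p + r_a)/2 = 12226 km = 1.223×10⁷ m.
Vis-viva: v² = μ(2/r − 1/a) = 4.283×10¹³ × (9.592×10⁻⁸ − 8.179×10⁻⁸) = 6.053×10⁵ m²/s².
v = 778.0 m/s.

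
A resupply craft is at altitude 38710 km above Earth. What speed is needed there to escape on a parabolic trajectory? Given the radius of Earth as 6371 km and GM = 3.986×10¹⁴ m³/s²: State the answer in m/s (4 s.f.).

v_esc ≈ 4205 m/s

r = 6371 + 38710 = 45081 km = 4.5081×10⁷ m.
Escape speed v_esc = √(2μ/r) = √(2 × 3.986×10¹⁴ / 4.508×10⁷) = √(1.768×10⁷) = 4205 m/s.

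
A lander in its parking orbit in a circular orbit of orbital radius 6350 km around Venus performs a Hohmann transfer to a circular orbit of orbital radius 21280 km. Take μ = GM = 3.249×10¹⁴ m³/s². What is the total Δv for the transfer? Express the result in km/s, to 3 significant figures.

Δv_total ≈ 2.98 km/s

r₁ = 6350 km = 6.350×10⁶ m.
r₂ = 21280 km = 2.128×10⁷ m.
Transfer ellipse a_t = (r₁ + r₂)/2 = 1.382×10⁷ m.
At r₁: circular v_c1 = √(μ/r₁) = 7153 m/s; transfer-periapsis v_p = √[μ(2/r₁ − 1/a_t)] = 8878 m/s.
Δv₁ = v_p − v_c1 = 1725 m/s.
At r₂: circular v_c2 = √(μ/r₂) = 3907 m/s; transfer-apoapsis v_a = √[μ(2/r₂ − 1/a_t)] = 2649 m/s.
Δv₂ = v_c2 − v_a = 1258 m/s.
Total Δv = Δv₁ + Δv₂ = 2983 m/s = 2.983 km/s.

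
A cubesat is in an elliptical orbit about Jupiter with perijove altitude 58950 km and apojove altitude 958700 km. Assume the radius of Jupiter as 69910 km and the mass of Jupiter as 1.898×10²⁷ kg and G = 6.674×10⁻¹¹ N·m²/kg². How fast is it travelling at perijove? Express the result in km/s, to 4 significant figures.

μ = GM = 6.674×10⁻¹¹ × 1.898×10²⁷ = 1.267×10¹⁷ m³/s².
r_p = 69910 + 58950 = 128860 km = 1.2886×10⁸ m.
r_a = 69910 + 958700 = 1028600 km = 1.0286×10⁹ m.
Semi-major axis a = (r_p + r_a)/2 = 5.7874×10⁵ km = 5.787×10⁸ m.
Vis-viva: v² = μ(2/r − 1/a) = 1.267×10¹⁷ × (1.552×10⁻⁸ − 1.728×10⁻⁹) = 1.747×10⁹ m²/s².
v = 41800 m/s = 41.80 km/s.

v ≈ 41.80 km/s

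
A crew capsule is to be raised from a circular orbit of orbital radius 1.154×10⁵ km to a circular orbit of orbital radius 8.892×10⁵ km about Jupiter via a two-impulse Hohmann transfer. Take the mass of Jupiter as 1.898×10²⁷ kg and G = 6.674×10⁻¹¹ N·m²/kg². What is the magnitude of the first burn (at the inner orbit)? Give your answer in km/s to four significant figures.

Δv ≈ 10.95 km/s

μ = GM = 6.674×10⁻¹¹ × 1.898×10²⁷ = 1.267×10¹⁷ m³/s².
r₁ = 1.154×10⁵ km = 1.154×10⁸ m.
r₂ = 8.892×10⁵ km = 8.892×10⁸ m.
Transfer ellipse a_t = (r₁ + r₂)/2 = 5.023×10⁸ m.
At r₁: circular v_c1 = √(μ/r₁) = 33130 m/s; transfer-perijove v_p = √[μ(2/r₁ − 1/a_t)] = 44080 m/s.
Δv₁ = v_p − v_c1 = 10950 m/s.
= 10.95 km/s.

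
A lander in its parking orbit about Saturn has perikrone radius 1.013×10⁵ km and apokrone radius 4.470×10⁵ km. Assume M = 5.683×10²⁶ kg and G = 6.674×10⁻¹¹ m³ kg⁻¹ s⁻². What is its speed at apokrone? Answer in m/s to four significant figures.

μ = GM = 6.674×10⁻¹¹ × 5.683×10²⁶ = 3.793×10¹⁶ m³/s².
Semi-major axis a = (r_p + r_a)/2 = 2.7415×10⁵ km = 2.742×10⁸ m.
Vis-viva: v² = μ(2/r − 1/a) = 3.793×10¹⁶ × (4.474×10⁻⁹ − 3.648×10⁻⁹) = 3.135×10⁷ m²/s².
v = 5599 m/s.

v ≈ 5599 m/s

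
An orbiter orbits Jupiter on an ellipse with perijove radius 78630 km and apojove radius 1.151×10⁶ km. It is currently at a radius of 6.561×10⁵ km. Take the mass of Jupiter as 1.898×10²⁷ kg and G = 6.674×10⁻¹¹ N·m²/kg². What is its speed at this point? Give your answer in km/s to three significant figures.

v ≈ 13.4 km/s

μ = GM = 6.674×10⁻¹¹ × 1.898×10²⁷ = 1.267×10¹⁷ m³/s².
Semi-major axis a = (r_p + r_a)/2 = 6.1482×10⁵ km = 6.148×10⁸ m.
Vis-viva: v² = μ(2/r − 1/a) = 1.267×10¹⁷ × (3.048×10⁻⁹ − 1.627×10⁻⁹) = 1.801×10⁸ m²/s².
v = 13420 m/s = 13.42 km/s.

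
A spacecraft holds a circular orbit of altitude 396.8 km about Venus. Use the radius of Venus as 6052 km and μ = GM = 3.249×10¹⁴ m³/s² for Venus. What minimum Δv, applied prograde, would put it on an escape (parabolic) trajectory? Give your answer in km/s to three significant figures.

r = 6052 + 396.8 = 6448.8 km = 6.4488×10⁶ m.
Circular speed v_c = √(μ/r) = 7098 m/s.
Escape speed v_esc = √(2μ/r) = √2 × v_c = 10040 m/s.
Δv = v_esc − v_c = 2940 m/s = 2.940 km/s.

Δv ≈ 2.94 km/s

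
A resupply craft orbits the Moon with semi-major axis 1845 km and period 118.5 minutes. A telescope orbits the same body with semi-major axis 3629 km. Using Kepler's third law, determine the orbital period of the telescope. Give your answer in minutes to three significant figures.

Kepler's third law: T² ∝ a³, so T₂ = T₁ (a₂/a₁)^(3/2).
a₂/a₁ = 1.967, (a₂/a₁)^(3/2) = 2.759.
T₂ = 118.5 × 2.759 = 326.9 minutes.

T₂ ≈ 327 minutes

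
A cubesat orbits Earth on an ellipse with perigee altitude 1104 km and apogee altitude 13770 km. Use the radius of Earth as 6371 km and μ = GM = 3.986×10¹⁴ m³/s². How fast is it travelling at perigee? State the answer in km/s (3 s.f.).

v ≈ 8.82 km/s

r_p = 6371 + 1104 = 7475.0 km = 7.4750×10⁶ m.
r_a = 6371 + 13770 = 20141 km = 2.0141×10⁷ m.
Semi-major axis a = (r_p + r_a)/2 = 13808 km = 1.381×10⁷ m.
Vis-viva: v² = μ(2/r − 1/a) = 3.986×10¹⁴ × (2.676×10⁻⁷ − 7.242×10⁻⁸) = 7.778×10⁷ m²/s².
v = 8819 m/s = 8.819 km/s.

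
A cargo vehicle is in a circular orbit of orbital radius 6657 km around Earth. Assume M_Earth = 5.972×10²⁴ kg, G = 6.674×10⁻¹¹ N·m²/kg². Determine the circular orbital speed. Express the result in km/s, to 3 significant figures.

μ = GM = 6.674×10⁻¹¹ × 5.972×10²⁴ = 3.986×10¹⁴ m³/s².
r = 6657 km = 6.657×10⁶ m.
For a circular orbit v = √(μ/r) = √(3.986×10¹⁴ / 6.657×10⁶) = √(5.987×10⁷) = 7738 m/s.
That is 7.738 km/s.

v ≈ 7.74 km/s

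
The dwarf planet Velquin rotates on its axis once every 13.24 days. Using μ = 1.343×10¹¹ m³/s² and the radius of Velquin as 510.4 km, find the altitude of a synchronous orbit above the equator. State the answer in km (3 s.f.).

T = 13.24 days = 1.144×10⁶ s.
A synchronous orbit has period T, so by Kepler's third law a = (μT²/4π²)^(1/3).
μT²/4π² = 1.343×10¹¹ × (1.144×10⁶)² / 39.48 = 4.452×10²¹ m³.
a = 1.645×10⁷ m = 16450 km.
Altitude h = a − R = 16450 − 510.4 = 15940 km.

h_sync ≈ 15900 km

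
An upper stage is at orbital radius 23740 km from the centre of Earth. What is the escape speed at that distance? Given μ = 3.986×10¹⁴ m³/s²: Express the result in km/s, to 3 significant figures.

v_esc ≈ 5.79 km/s

r = 23740 km = 2.374×10⁷ m.
Escape speed v_esc = √(2μ/r) = √(2 × 3.986×10¹⁴ / 2.374×10⁷) = √(3.358×10⁷) = 5795 m/s.
= 5.795 km/s.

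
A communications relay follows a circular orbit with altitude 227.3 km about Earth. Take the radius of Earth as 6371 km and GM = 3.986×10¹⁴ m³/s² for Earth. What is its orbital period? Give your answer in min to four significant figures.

r = 6371 + 227.3 = 6598.3 km = 6.5983×10⁶ m.
Kepler's third law: T = 2π√(r³/μ) = 2π√((6.598×10⁶)³ / 3.986×10¹⁴).
r³/μ = 7.207×10⁵ s², so T = 2π × 8.489×10² = 5.334×10³ s.
Converting: 5.334×10³ s ÷ 60.00 = 88.90 min.

T ≈ 88.90 min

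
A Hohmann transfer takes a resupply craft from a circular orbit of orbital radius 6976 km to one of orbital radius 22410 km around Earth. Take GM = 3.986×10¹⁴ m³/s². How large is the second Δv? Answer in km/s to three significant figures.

r₁ = 6976 km = 6.976×10⁶ m.
r₂ = 22410 km = 2.241×10⁷ m.
Transfer ellipse a_t = (r₁ + r₂)/2 = 1.469×10⁷ m.
At r₁: circular v_c1 = √(μ/r₁) = 7559 m/s; transfer-perigee v_p = √[μ(2/r₁ − 1/a_t)] = 9335 m/s.
At r₂: circular v_c2 = √(μ/r₂) = 4217 m/s; transfer-apogee v_a = √[μ(2/r₂ − 1/a_t)] = 2906 m/s.
Δv₂ = v_c2 − v_a = 1311 m/s.
= 1.311 km/s.

Δv ≈ 1.31 km/s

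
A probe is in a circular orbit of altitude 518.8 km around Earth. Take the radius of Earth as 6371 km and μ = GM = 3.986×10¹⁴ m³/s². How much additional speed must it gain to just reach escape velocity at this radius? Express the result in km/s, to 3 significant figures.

r = 6371 + 518.8 = 6889.8 km = 6.8898×10⁶ m.
Circular speed v_c = √(μ/r) = 7606 m/s.
Escape speed v_esc = √(2μ/r) = √2 × v_c = 10760 m/s.
Δv = v_esc − v_c = 3151 m/s = 3.151 km/s.

Δv ≈ 3.15 km/s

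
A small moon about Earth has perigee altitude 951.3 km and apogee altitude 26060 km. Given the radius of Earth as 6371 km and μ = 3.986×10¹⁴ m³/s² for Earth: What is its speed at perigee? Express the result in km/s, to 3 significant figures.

v ≈ 9.42 km/s

r_p = 6371 + 951.3 = 7322.3 km = 7.3223×10⁶ m.
r_a = 6371 + 26060 = 32431 km = 3.2431×10⁷ m.
Semi-major axis a = (r_p + r_a)/2 = 19877 km = 1.988×10⁷ m.
Vis-viva: v² = μ(2/r − 1/a) = 3.986×10¹⁴ × (2.731×10⁻⁷ − 5.031×10⁻⁸) = 8.882×10⁷ m²/s².
v = 9424 m/s = 9.424 km/s.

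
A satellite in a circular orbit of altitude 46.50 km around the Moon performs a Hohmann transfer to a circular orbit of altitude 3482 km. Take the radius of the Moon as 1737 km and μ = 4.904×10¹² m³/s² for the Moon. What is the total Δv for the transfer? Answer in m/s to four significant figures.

r₁ = 1737 + 46.50 = 1783.5 km = 1.7835×10⁶ m.
r₂ = 1737 + 3482 = 5219.0 km = 5.2190×10⁶ m.
Transfer ellipse a_t = (r₁ + r₂)/2 = 3.501×10⁶ m.
At r₁: circular v_c1 = √(μ/r₁) = 1658 m/s; transfer-perilune v_p = √[μ(2/r₁ − 1/a_t)] = 2025 m/s.
Δv₁ = v_p − v_c1 = 366.3 m/s.
At r₂: circular v_c2 = √(μ/r₂) = 969.4 m/s; transfer-apolune v_a = √[μ(2/r₂ − 1/a_t)] = 691.8 m/s.
Δv₂ = v_c2 − v_a = 277.5 m/s.
Total Δv = Δv₁ + Δv₂ = 643.8 m/s.

Δv_total ≈ 643.8 m/s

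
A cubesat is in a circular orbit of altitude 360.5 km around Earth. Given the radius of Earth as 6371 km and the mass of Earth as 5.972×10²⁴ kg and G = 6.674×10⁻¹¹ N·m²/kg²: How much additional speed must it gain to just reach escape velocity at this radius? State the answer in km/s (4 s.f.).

μ = GM = 6.674×10⁻¹¹ × 5.972×10²⁴ = 3.986×10¹⁴ m³/s².
r = 6371 + 360.5 = 6731.5 km = 6.7315×10⁶ m.
Circular speed v_c = √(μ/r) = 7695 m/s.
Escape speed v_esc = √(2μ/r) = √2 × v_c = 10880 m/s.
Δv = v_esc − v_c = 3187 m/s = 3.187 km/s.

Δv ≈ 3.187 km/s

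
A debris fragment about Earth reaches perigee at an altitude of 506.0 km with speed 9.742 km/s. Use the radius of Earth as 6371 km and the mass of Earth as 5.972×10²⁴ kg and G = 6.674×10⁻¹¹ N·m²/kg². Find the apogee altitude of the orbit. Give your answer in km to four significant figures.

μ = GM = 6.674×10⁻¹¹ × 5.972×10²⁴ = 3.986×10¹⁴ m³/s².
r_p = 6371 + 506.0 = 6877.0 km = 6.877×10⁶ m.
Specific energy ε = v²/2 − μ/r = -1.050×10⁷ J/kg, so a = −μ/(2ε) = 1.897×10⁷ m.
The apsides satisfy r_p + r_a = 2a, so the apogee radius is 2a − r_p = 3.107×10⁷ m = 31068 km.
Apogee altitude = 31068 − 6371 = 24697 km.

apogee altitude ≈ 24700 km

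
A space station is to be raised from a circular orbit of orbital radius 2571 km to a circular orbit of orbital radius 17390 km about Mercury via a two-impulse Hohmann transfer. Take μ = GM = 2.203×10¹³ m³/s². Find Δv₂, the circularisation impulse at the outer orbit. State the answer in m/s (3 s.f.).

r₁ = 2571 km = 2.571×10⁶ m.
r₂ = 17390 km = 1.739×10⁷ m.
Transfer ellipse a_t = (r₁ + r₂)/2 = 9.980×10⁶ m.
At r₁: circular v_c1 = √(μ/r₁) = 2927 m/s; transfer-periherm v_p = √[μ(2/r₁ − 1/a_t)] = 3864 m/s.
At r₂: circular v_c2 = √(μ/r₂) = 1126 m/s; transfer-apoherm v_a = √[μ(2/r₂ − 1/a_t)] = 571.3 m/s.
Δv₂ = v_c2 − v_a = 554.3 m/s.

Δv ≈ 554 m/s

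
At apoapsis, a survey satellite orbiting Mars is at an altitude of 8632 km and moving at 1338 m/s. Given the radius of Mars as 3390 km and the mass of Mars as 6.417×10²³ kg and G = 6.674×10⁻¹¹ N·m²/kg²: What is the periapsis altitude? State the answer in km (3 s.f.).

μ = GM = 6.674×10⁻¹¹ × 6.417×10²³ = 4.283×10¹³ m³/s².
r_a = 3390 + 8632 = 12022 km = 1.202×10⁷ m.
Specific energy ε = v²/2 − μ/r = -2.667×10⁶ J/kg, so a = −μ/(2ε) = 8.028×10⁶ m.
The apsides satisfy r_p + r_a = 2a, so the periapsis radius is 2a − r_a = 4.035×10⁶ m = 4034.5 km.
Periapsis altitude = 4034.5 − 3390 = 644.52 km.

periapsis altitude ≈ 645 km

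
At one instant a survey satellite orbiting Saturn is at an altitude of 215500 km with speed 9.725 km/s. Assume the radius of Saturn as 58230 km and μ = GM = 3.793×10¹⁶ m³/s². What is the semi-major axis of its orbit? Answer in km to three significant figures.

r = 58230 + 215500 = 2.7373×10⁵ km = 2.737×10⁸ m.
Vis-viva rearranged: 1/a = 2/r − v²/μ = 7.306×10⁻⁹ − 2.493×10⁻⁹ = 4.813×10⁻⁹ m⁻¹.
a = 2.078×10⁸ m = 2.0777×10⁵ km.

a ≈ 2.08×10⁵ km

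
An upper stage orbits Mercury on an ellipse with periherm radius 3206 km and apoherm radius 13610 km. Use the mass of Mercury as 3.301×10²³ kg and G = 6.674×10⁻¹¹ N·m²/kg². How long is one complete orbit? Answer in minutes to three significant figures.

T ≈ 544 minutes

μ = GM = 6.674×10⁻¹¹ × 3.301×10²³ = 2.203×10¹³ m³/s².
Semi-major axis a = (r_p + r_a)/2 = (3206.0 + 13610)/2 = 8408.0 km = 8.408×10⁶ m.
By Kepler's third law T = 2π√(a³/μ) = 2π × 5.194×10³ = 3.264×10⁴ s.
= 543.9 minutes.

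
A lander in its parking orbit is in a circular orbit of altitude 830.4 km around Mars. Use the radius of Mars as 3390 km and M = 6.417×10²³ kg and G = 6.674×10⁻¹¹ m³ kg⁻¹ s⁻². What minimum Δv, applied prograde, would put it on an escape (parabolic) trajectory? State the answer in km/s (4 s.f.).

μ = GM = 6.674×10⁻¹¹ × 6.417×10²³ = 4.283×10¹³ m³/s².
r = 3390 + 830.4 = 4220.4 km = 4.2204×10⁶ m.
Circular speed v_c = √(μ/r) = 3186 m/s.
Escape speed v_esc = √(2μ/r) = √2 × v_c = 4505 m/s.
Δv = v_esc − v_c = 1319 m/s = 1.319 km/s.

Δv ≈ 1.319 km/s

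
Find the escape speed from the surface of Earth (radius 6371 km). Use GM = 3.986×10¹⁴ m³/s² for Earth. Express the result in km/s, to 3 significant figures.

v_esc ≈ 11.2 km/s

r = R = 6.371×10⁶ m.
Escape speed v_esc = √(2μ/r) = √(2 × 3.986×10¹⁴ / 6.371×10⁶) = √(1.251×10⁸) = 11190 m/s.
= 11.19 km/s.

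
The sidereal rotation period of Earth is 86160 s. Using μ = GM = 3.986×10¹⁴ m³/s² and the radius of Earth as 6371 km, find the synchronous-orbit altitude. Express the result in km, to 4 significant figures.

A synchronous orbit has period T, so by Kepler's third law a = (μT²/4π²)^(1/3).
μT²/4π² = 3.986×10¹⁴ × (8.616×10⁴)² / 39.48 = 7.495×10²² m³.
a = 4.216×10⁷ m = 42163 km.
Altitude h = a − R = 42163 − 6371 = 35792 km.

h_sync ≈ 35790 km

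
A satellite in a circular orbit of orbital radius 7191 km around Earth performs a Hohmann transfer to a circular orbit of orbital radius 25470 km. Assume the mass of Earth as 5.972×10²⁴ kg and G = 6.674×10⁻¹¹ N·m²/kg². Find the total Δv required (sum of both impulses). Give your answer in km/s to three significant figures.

μ = GM = 6.674×10⁻¹¹ × 5.972×10²⁴ = 3.986×10¹⁴ m³/s².
r₁ = 7191 km = 7.191×10⁶ m.
r₂ = 25470 km = 2.547×10⁷ m.
Transfer ellipse a_t = (r₁ + r₂)/2 = 1.633×10⁷ m.
At r₁: circular v_c1 = √(μ/r₁) = 7445 m/s; transfer-perigee v_p = √[μ(2/r₁ − 1/a_t)] = 9298 m/s.
Δv₁ = v_p − v_c1 = 1853 m/s.
At r₂: circular v_c2 = √(μ/r₂) = 3956 m/s; transfer-apogee v_a = √[μ(2/r₂ − 1/a_t)] = 2625 m/s.
Δv₂ = v_c2 − v_a = 1331 m/s.
Total Δv = Δv₁ + Δv₂ = 3184 m/s = 3.184 km/s.

Δv_total ≈ 3.18 km/s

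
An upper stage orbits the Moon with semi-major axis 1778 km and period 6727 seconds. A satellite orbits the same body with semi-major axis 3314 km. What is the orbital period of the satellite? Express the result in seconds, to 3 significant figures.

T₂ ≈ 17100 seconds

Kepler's third law: T² ∝ a³, so T₂ = T₁ (a₂/a₁)^(3/2).
a₂/a₁ = 1.864, (a₂/a₁)^(3/2) = 2.545.
T₂ = 6727 × 2.545 = 17120 seconds.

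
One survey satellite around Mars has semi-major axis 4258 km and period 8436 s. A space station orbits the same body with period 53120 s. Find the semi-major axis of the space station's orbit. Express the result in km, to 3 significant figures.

Kepler's third law: a³ ∝ T², so a₂ = a₁ (T₂/T₁)^(2/3).
T₂/T₁ = 6.297, (T₂/T₁)^(2/3) = 3.410.
a₂ = 4258 × 3.410 = 14520 km.

a₂ ≈ 14500 km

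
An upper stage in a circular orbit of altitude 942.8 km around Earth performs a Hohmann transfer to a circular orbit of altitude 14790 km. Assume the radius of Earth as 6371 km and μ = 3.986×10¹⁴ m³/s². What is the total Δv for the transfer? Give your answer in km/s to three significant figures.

r₁ = 6371 + 942.8 = 7313.8 km = 7.3138×10⁶ m.
r₂ = 6371 + 14790 = 21161 km = 2.1161×10⁷ m.
Transfer ellipse a_t = (r₁ + r₂)/2 = 1.424×10⁷ m.
At r₁: circular v_c1 = √(μ/r₁) = 7382 m/s; transfer-perigee v_p = √[μ(2/r₁ − 1/a_t)] = 9000 m/s.
Δv₁ = v_p − v_c1 = 1618 m/s.
At r₂: circular v_c2 = √(μ/r₂) = 4340 m/s; transfer-apogee v_a = √[μ(2/r₂ − 1/a_t)] = 3111 m/s.
Δv₂ = v_c2 − v_a = 1229 m/s.
Total Δv = Δv₁ + Δv₂ = 2847 m/s = 2.847 km/s.

Δv_total ≈ 2.85 km/s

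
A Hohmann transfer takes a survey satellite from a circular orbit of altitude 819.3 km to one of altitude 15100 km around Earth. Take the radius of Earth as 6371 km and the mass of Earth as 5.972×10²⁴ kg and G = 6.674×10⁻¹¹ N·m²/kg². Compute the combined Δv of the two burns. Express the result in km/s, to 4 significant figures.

Δv_total ≈ 2.925 km/s

μ = GM = 6.674×10⁻¹¹ × 5.972×10²⁴ = 3.986×10¹⁴ m³/s².
r₁ = 6371 + 819.3 = 7190.3 km = 7.1903×10⁶ m.
r₂ = 6371 + 15100 = 21471 km = 2.1471×10⁷ m.
Transfer ellipse a_t = (r₁ + r₂)/2 = 1.433×10⁷ m.
At r₁: circular v_c1 = √(μ/r₁) = 7445 m/s; transfer-perigee v_p = √[μ(2/r₁ − 1/a_t)] = 9113 m/s.
Δv₁ = v_p − v_c1 = 1668 m/s.
At r₂: circular v_c2 = √(μ/r₂) = 4309 m/s; transfer-apogee v_a = √[μ(2/r₂ − 1/a_t)] = 3052 m/s.
Δv₂ = v_c2 − v_a = 1257 m/s.
Total Δv = Δv₁ + Δv₂ = 2925 m/s = 2.925 km/s.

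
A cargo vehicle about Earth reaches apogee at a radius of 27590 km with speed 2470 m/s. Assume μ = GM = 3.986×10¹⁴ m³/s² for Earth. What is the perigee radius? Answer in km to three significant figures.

perigee radius ≈ 7380 km

r_a = 2.759×10⁷ m.
Specific energy ε = v²/2 − μ/r = -1.140×10⁷ J/kg, so a = −μ/(2ε) = 1.749×10⁷ m.
The apsides satisfy r_p + r_a = 2a, so the perigee radius is 2a − r_a = 7.385×10⁶ m = 7384.7 km.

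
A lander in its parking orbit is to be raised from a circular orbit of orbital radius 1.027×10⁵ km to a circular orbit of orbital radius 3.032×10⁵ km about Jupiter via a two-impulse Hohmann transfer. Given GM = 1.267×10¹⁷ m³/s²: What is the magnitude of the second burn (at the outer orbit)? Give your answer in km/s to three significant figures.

Δv ≈ 5.90 km/s

r₁ = 1.027×10⁵ km = 1.027×10⁸ m.
r₂ = 3.032×10⁵ km = 3.032×10⁸ m.
Transfer ellipse a_t = (r₁ + r₂)/2 = 2.030×10⁸ m.
At r₁: circular v_c1 = √(μ/r₁) = 35120 m/s; transfer-perijove v_p = √[μ(2/r₁ − 1/a_t)] = 42930 m/s.
At r₂: circular v_c2 = √(μ/r₂) = 20440 m/s; transfer-apojove v_a = √[μ(2/r₂ − 1/a_t)] = 14540 m/s.
Δv₂ = v_c2 − v_a = 5900 m/s.
= 5.900 km/s.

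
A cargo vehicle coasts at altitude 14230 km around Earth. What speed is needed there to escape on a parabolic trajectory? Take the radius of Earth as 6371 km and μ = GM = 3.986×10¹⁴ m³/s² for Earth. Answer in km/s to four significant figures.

v_esc ≈ 6.221 km/s

r = 6371 + 14230 = 20601 km = 2.0601×10⁷ m.
Escape speed v_esc = √(2μ/r) = √(2 × 3.986×10¹⁴ / 2.060×10⁷) = √(3.870×10⁷) = 6221 m/s.
= 6.221 km/s.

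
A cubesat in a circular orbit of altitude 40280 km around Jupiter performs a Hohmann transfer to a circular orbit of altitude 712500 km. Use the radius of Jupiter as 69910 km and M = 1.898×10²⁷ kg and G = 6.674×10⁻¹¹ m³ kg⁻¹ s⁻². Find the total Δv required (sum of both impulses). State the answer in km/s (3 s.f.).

Δv_total ≈ 17.4 km/s

μ = GM = 6.674×10⁻¹¹ × 1.898×10²⁷ = 1.267×10¹⁷ m³/s².
r₁ = 69910 + 40280 = 110190 km = 1.1019×10⁸ m.
r₂ = 69910 + 712500 = 782410 km = 7.8241×10⁸ m.
Transfer ellipse a_t = (r₁ + r₂)/2 = 4.463×10⁸ m.
At r₁: circular v_c1 = √(μ/r₁) = 33910 m/s; transfer-perijove v_p = √[μ(2/r₁ − 1/a_t)] = 44890 m/s.
Δv₁ = v_p − v_c1 = 10990 m/s.
At r₂: circular v_c2 = √(μ/r₂) = 12720 m/s; transfer-apojove v_a = √[μ(2/r₂ − 1/a_t)] = 6322 m/s.
Δv₂ = v_c2 − v_a = 6402 m/s.
Total Δv = Δv₁ + Δv₂ = 17390 m/s = 17.39 km/s.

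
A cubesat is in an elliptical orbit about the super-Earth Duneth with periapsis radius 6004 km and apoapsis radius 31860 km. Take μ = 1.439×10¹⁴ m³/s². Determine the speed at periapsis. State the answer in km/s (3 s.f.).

v ≈ 6.35 km/s

Semi-major axis a = (r_p + r_a)/2 = 18932 km = 1.893×10⁷ m.
Vis-viva: v² = μ(2/r − 1/a) = 1.439×10¹⁴ × (3.331×10⁻⁷ − 5.282×10⁻⁸) = 4.033×10⁷ m²/s².
v = 6351 m/s = 6.351 km/s.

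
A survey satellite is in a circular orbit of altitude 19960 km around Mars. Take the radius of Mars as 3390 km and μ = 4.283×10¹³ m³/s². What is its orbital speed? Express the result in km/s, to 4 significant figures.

r = 3390 + 19960 = 23350 km = 2.3350×10⁷ m.
For a circular orbit v = √(μ/r) = √(4.283×10¹³ / 2.335×10⁷) = √(1.834×10⁶) = 1354 m/s.
That is 1.354 km/s.

v ≈ 1.354 km/s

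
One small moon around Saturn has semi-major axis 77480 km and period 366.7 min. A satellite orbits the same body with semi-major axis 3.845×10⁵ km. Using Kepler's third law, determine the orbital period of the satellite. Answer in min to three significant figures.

T₂ ≈ 4050 min

Kepler's third law: T² ∝ a³, so T₂ = T₁ (a₂/a₁)^(3/2).
a₂/a₁ = 4.963, (a₂/a₁)^(3/2) = 11.06.
T₂ = 366.7 × 11.06 = 4054 min.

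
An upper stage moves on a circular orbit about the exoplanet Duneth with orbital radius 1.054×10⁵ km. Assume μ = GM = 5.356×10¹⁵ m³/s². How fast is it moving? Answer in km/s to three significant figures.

r = 1.054×10⁵ km = 1.054×10⁸ m.
For a circular orbit v = √(μ/r) = √(5.356×10¹⁵ / 1.054×10⁸) = √(5.082×10⁷) = 7129 m/s.
That is 7.129 km/s.

v ≈ 7.13 km/s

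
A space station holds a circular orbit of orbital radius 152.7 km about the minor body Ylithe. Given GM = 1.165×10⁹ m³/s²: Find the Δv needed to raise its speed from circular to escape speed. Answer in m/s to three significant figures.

r = 152.7 km = 1.527×10⁵ m.
Circular speed v_c = √(μ/r) = 87.35 m/s.
Escape speed v_esc = √(2μ/r) = √2 × v_c = 123.5 m/s.
Δv = v_esc − v_c = 36.18 m/s.

Δv ≈ 36.2 m/s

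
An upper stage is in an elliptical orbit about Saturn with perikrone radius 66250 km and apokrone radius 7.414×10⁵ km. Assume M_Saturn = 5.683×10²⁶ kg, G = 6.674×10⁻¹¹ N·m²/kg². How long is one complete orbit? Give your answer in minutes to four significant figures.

μ = GM = 6.674×10⁻¹¹ × 5.683×10²⁶ = 3.793×10¹⁶ m³/s².
Semi-major axis a = (r_p + r_a)/2 = (66250 + 7.4140×10⁵)/2 = 4.0382×10⁵ km = 4.038×10⁸ m.
By Kepler's third law T = 2π√(a³/μ) = 2π × 4.167×10⁴ = 2.618×10⁵ s.
= 4364 minutes.

T ≈ 4364 minutes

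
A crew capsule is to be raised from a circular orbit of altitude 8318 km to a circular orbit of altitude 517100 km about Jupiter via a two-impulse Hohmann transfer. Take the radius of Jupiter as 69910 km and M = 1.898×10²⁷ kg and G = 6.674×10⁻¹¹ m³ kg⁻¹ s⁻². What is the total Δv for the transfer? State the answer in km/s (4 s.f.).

μ = GM = 6.674×10⁻¹¹ × 1.898×10²⁷ = 1.267×10¹⁷ m³/s².
r₁ = 69910 + 8318 = 78228 km = 7.8228×10⁷ m.
r₂ = 69910 + 517100 = 587010 km = 5.8701×10⁸ m.
Transfer ellipse a_t = (r₁ + r₂)/2 = 3.326×10⁸ m.
At r₁: circular v_c1 = √(μ/r₁) = 40240 m/s; transfer-perijove v_p = √[μ(2/r₁ − 1/a_t)] = 53460 m/s.
Δv₁ = v_p − v_c1 = 13220 m/s.
At r₂: circular v_c2 = √(μ/r₂) = 14690 m/s; transfer-apojove v_a = √[μ(2/r₂ − 1/a_t)] = 7124 m/s.
Δv₂ = v_c2 − v_a = 7566 m/s.
Total Δv = Δv₁ + Δv₂ = 20780 m/s = 20.78 km/s.

Δv_total ≈ 20.78 km/s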